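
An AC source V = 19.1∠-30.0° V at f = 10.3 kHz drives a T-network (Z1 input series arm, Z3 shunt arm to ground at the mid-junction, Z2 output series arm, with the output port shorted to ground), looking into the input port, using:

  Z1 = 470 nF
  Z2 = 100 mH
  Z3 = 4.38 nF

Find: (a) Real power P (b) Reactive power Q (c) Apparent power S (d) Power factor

Step 1 — Angular frequency: ω = 2π·f = 2π·1.03e+04 = 6.472e+04 rad/s.
Step 2 — Component impedances:
  Z1: Z = 1/(jωC) = -j/(ω·C) = 0 - j32.88 Ω
  Z2: Z = jωL = j·6.472e+04·0.1 = 0 + j6472 Ω
  Z3: Z = 1/(jωC) = -j/(ω·C) = 0 - j3528 Ω
Step 3 — With the output port shorted to ground, the output series arm Z2 runs from the junction to ground; the shunt arm Z3 also runs from the junction to ground. They appear in parallel: Z3 || Z2 = 0 - j7756 Ω.
Step 4 — Series with input arm Z1: Z_in = Z1 + (Z3 || Z2) = 0 - j7788 Ω = 7788∠-90.0° Ω.
Step 5 — Source phasor: V = 19.1∠-30.0° V = 16.54 - j9.55 V.
Step 6 — Current: I = V / Z = 0.001226 + j0.002124 A = 0.002452∠60.0° A.
Step 7 — Complex power: S = V·I* = 0 - j0.04684 VA.
Step 8 — Real power: P = Re(S) = 0 W.
Step 9 — Reactive power: Q = Im(S) = -0.04684 VAR.
Step 10 — Apparent power: |S| = 0.04684 VA.
Step 11 — Power factor: PF = P/|S| = 0 (leading).

(a) P = 0 W  (b) Q = -0.04684 VAR  (c) S = 0.04684 VA  (d) PF = 0 (leading)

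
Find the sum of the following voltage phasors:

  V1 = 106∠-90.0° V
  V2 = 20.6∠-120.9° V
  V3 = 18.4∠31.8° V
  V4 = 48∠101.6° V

Step 1 — Convert each phasor to rectangular form:
  V1 = 106·(cos(-90.0°) + j·sin(-90.0°)) = 0 - j106 V
  V2 = 20.6·(cos(-120.9°) + j·sin(-120.9°)) = -10.58 - j17.68 V
  V3 = 18.4·(cos(31.8°) + j·sin(31.8°)) = 15.64 + j9.696 V
  V4 = 48·(cos(101.6°) + j·sin(101.6°)) = -9.652 + j47.02 V
Step 2 — Sum components: V_total = -4.593 - j66.96 V.
Step 3 — Convert to polar: |V_total| = 67.12 V, ∠V_total = -93.9°.

V_total = 67.12∠-93.9° V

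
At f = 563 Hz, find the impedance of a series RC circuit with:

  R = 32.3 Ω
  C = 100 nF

Step 1 — Angular frequency: ω = 2π·f = 2π·563 = 3537 rad/s.
Step 2 — Component impedances:
  R: Z = R = 32.3 Ω
  C: Z = 1/(jωC) = -j/(ω·C) = 0 - j2827 Ω
Step 3 — Series combination: Z_total = R + C = 32.3 - j2827 Ω = 2827∠-89.3° Ω.

Z = 32.3 - j2827 Ω = 2827∠-89.3° Ω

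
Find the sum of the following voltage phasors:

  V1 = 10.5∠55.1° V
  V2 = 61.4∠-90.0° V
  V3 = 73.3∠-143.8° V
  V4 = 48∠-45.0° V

Step 1 — Convert each phasor to rectangular form:
  V1 = 10.5·(cos(55.1°) + j·sin(55.1°)) = 6.008 + j8.612 V
  V2 = 61.4·(cos(-90.0°) + j·sin(-90.0°)) = 0 - j61.4 V
  V3 = 73.3·(cos(-143.8°) + j·sin(-143.8°)) = -59.15 - j43.29 V
  V4 = 48·(cos(-45.0°) + j·sin(-45.0°)) = 33.94 - j33.94 V
Step 2 — Sum components: V_total = -19.2 - j130 V.
Step 3 — Convert to polar: |V_total| = 131.4 V, ∠V_total = -98.4°.

V_total = 131.4∠-98.4° V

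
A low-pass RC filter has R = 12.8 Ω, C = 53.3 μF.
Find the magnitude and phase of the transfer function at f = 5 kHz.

Step 1 — Angular frequency: ω = 2π·5000 = 3.142e+04 rad/s.
Step 2 — Transfer function: H(jω) = 1/(1 + jωRC).
Step 3 — Denominator: 1 + jωRC = 1 + j·3.142e+04·12.8·5.33e-05 = 1 + j21.43.
Step 4 — H = 0.002172 - j0.04656.
Step 5 — Magnitude: |H| = 0.04661 (-26.6 dB); phase: φ = -87.3°.

|H| = 0.04661 (-26.6 dB), φ = -87.3°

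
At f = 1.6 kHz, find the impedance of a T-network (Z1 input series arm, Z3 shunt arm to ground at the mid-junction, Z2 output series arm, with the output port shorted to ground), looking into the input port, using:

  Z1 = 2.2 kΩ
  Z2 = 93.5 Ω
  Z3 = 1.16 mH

Step 1 — Angular frequency: ω = 2π·f = 2π·1600 = 1.005e+04 rad/s.
Step 2 — Component impedances:
  Z1: Z = R = 2200 Ω
  Z2: Z = R = 93.5 Ω
  Z3: Z = jωL = j·1.005e+04·0.00116 = 0 + j11.66 Ω
Step 3 — With the output port shorted to ground, the output series arm Z2 runs from the junction to ground; the shunt arm Z3 also runs from the junction to ground. They appear in parallel: Z3 || Z2 = 1.432 + j11.48 Ω.
Step 4 — Series with input arm Z1: Z_in = Z1 + (Z3 || Z2) = 2201 + j11.48 Ω = 2201∠0.3° Ω.

Z = 2201 + j11.48 Ω = 2201∠0.3° Ω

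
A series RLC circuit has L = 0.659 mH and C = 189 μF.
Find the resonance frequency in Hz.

Step 1 — Resonance condition Im(Z)=0 gives ω₀ = 1/√(LC).
Step 2 — ω₀ = 1/√(0.000659·0.000189) = 2834 rad/s.
Step 3 — f₀ = ω₀/(2π) = 451 Hz.

f₀ = 451 Hz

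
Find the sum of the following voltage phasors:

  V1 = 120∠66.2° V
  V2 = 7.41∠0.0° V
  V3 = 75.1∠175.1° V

Step 1 — Convert each phasor to rectangular form:
  V1 = 120·(cos(66.2°) + j·sin(66.2°)) = 48.43 + j109.8 V
  V2 = 7.41·(cos(0.0°) + j·sin(0.0°)) = 7.41 V
  V3 = 75.1·(cos(175.1°) + j·sin(175.1°)) = -74.83 + j6.415 V
Step 2 — Sum components: V_total = -18.99 + j116.2 V.
Step 3 — Convert to polar: |V_total| = 117.8 V, ∠V_total = 99.3°.

V_total = 117.8∠99.3° V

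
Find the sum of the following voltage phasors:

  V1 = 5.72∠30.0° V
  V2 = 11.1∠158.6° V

Step 1 — Convert each phasor to rectangular form:
  V1 = 5.72·(cos(30.0°) + j·sin(30.0°)) = 4.954 + j2.86 V
  V2 = 11.1·(cos(158.6°) + j·sin(158.6°)) = -10.33 + j4.05 V
Step 2 — Sum components: V_total = -5.381 + j6.91 V.
Step 3 — Convert to polar: |V_total| = 8.758 V, ∠V_total = 127.9°.

V_total = 8.758∠127.9° V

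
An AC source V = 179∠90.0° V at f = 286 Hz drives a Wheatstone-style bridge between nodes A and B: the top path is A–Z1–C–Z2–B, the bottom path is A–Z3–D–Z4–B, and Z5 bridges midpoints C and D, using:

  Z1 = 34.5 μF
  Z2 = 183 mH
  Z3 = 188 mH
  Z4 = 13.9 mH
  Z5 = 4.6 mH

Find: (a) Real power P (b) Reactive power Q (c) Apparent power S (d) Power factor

Step 1 — Angular frequency: ω = 2π·f = 2π·286 = 1797 rad/s.
Step 2 — Component impedances:
  Z1: Z = 1/(jωC) = -j/(ω·C) = 0 - j16.13 Ω
  Z2: Z = jωL = j·1797·0.183 = 0 + j328.8 Ω
  Z3: Z = jωL = j·1797·0.188 = 0 + j337.8 Ω
  Z4: Z = jωL = j·1797·0.0139 = 0 + j24.98 Ω
  Z5: Z = jωL = j·1797·0.0046 = 0 + j8.266 Ω
Step 3 — Bridge requires nodal analysis (the Z5 bridge couples midpoints C and D, so the two paths cannot be reduced to a simple series/parallel combination). Setting node B to ground and injecting 1 A at node A, the 3-node admittance system at A, C, D solves to V_A = Z_AB = 0 + j13.84 Ω = 13.84∠90.0° Ω.
Step 4 — Source phasor: V = 179∠90.0° V = 0 + j179 V.
Step 5 — Current: I = V / Z = 12.94 A = 12.94∠-0.0° A.
Step 6 — Complex power: S = V·I* = 0 + j2316 VA.
Step 7 — Real power: P = Re(S) = 0 W.
Step 8 — Reactive power: Q = Im(S) = 2316 VAR.
Step 9 — Apparent power: |S| = 2316 VA.
Step 10 — Power factor: PF = P/|S| = 0 (lagging).

(a) P = 0 W  (b) Q = 2316 VAR  (c) S = 2316 VA  (d) PF = 0 (lagging)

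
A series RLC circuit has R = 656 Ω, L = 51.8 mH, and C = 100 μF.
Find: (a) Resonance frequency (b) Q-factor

Step 1 — Resonance condition Im(Z)=0 gives ω₀ = 1/√(LC).
Step 2 — ω₀ = 1/√(0.0518·0.0001) = 439.4 rad/s.
Step 3 — f₀ = ω₀/(2π) = 69.93 Hz.
Step 4 — Series Q: Q = ω₀L/R = 439.4·0.0518/656 = 0.03469.

(a) f₀ = 69.93 Hz  (b) Q = 0.03469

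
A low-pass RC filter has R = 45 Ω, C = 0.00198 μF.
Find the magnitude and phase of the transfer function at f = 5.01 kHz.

Step 1 — Angular frequency: ω = 2π·5010 = 3.148e+04 rad/s.
Step 2 — Transfer function: H(jω) = 1/(1 + jωRC).
Step 3 — Denominator: 1 + jωRC = 1 + j·3.148e+04·45·1.98e-09 = 1 + j0.002805.
Step 4 — H = 1 - j0.002805.
Step 5 — Magnitude: |H| = 1 (-0.0 dB); phase: φ = -0.2°.

|H| = 1 (-0.0 dB), φ = -0.2°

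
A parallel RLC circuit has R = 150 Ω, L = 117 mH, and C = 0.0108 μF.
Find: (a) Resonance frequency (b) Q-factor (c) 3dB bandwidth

Step 1 — Resonance: ω₀ = 1/√(LC) = 1/√(0.117·1.08e-08) = 2.813e+04 rad/s.
Step 2 — f₀ = ω₀/(2π) = 4477 Hz.
Step 3 — Parallel Q: Q = R/(ω₀L) = 150/(2.813e+04·0.117) = 0.04557.
Step 4 — Bandwidth: Δω = ω₀/Q = 6.173e+05 rad/s; BW = Δω/(2π) = 9.824e+04 Hz.

(a) f₀ = 4477 Hz  (b) Q = 0.04557  (c) BW = 9.824e+04 Hz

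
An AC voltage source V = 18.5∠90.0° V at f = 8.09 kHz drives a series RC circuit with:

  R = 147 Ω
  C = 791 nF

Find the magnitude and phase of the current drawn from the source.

Step 1 — Angular frequency: ω = 2π·f = 2π·8090 = 5.083e+04 rad/s.
Step 2 — Component impedances:
  R: Z = R = 147 Ω
  C: Z = 1/(jωC) = -j/(ω·C) = 0 - j24.87 Ω
Step 3 — Series combination: Z_total = R + C = 147 - j24.87 Ω = 149.1∠-9.6° Ω.
Step 4 — Source phasor: V = 18.5∠90.0° V = 0 + j18.5 V.
Step 5 — Ohm's law: I = V / Z_total = (0 + j18.5) / (147 - j24.87) = -0.0207 + j0.1223 A.
Step 6 — Convert to polar: |I| = 0.1241 A, ∠I = 99.6°.

I = 0.1241∠99.6° A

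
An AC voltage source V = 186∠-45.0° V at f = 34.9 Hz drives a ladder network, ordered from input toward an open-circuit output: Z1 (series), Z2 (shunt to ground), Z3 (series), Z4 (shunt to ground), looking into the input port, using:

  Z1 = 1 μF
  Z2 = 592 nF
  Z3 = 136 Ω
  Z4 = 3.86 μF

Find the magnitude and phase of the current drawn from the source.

Step 1 — Angular frequency: ω = 2π·f = 2π·34.9 = 219.3 rad/s.
Step 2 — Component impedances:
  Z1: Z = 1/(jωC) = -j/(ω·C) = 0 - j4560 Ω
  Z2: Z = 1/(jωC) = -j/(ω·C) = 0 - j7703 Ω
  Z3: Z = R = 136 Ω
  Z4: Z = 1/(jωC) = -j/(ω·C) = 0 - j1181 Ω
Step 3 — Ladder network (open output): work backward from the far end, alternating series and parallel combinations. Z_in = 102.2 - j5586 Ω = 5587∠-89.0° Ω.
Step 4 — Source phasor: V = 186∠-45.0° V = 131.5 - j131.5 V.
Step 5 — Ohm's law: I = V / Z_total = (131.5 - j131.5) / (102.2 - j5586) = 0.02397 + j0.02311 A.
Step 6 — Convert to polar: |I| = 0.03329 A, ∠I = 44.0°.

I = 0.03329∠44.0° A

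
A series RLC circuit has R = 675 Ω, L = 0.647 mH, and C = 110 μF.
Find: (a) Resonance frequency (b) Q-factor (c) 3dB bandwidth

Step 1 — Resonance: ω₀ = 1/√(LC) = 1/√(0.000647·0.00011) = 3748 rad/s.
Step 2 — f₀ = ω₀/(2π) = 596.6 Hz.
Step 3 — Series Q: Q = ω₀L/R = 3748·0.000647/675 = 0.003593.
Step 4 — Bandwidth: Δω = ω₀/Q = 1.043e+06 rad/s; BW = Δω/(2π) = 1.66e+05 Hz.

(a) f₀ = 596.6 Hz  (b) Q = 0.003593  (c) BW = 1.66e+05 Hz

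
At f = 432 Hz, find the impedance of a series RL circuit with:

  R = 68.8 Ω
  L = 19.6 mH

Step 1 — Angular frequency: ω = 2π·f = 2π·432 = 2714 rad/s.
Step 2 — Component impedances:
  R: Z = R = 68.8 Ω
  L: Z = jωL = j·2714·0.0196 = 0 + j53.2 Ω
Step 3 — Series combination: Z_total = R + L = 68.8 + j53.2 Ω = 86.97∠37.7° Ω.

Z = 68.8 + j53.2 Ω = 86.97∠37.7° Ω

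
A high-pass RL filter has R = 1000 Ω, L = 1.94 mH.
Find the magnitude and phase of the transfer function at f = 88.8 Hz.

Step 1 — Angular frequency: ω = 2π·88.8 = 557.9 rad/s.
Step 2 — Transfer function: H(jω) = jωL/(R + jωL).
Step 3 — Numerator jωL = j·1.082; denominator R + jωL = 1000 + j1.082.
Step 4 — H = 1.172e-06 + j0.001082.
Step 5 — Magnitude: |H| = 0.001082 (-59.3 dB); phase: φ = 89.9°.

|H| = 0.001082 (-59.3 dB), φ = 89.9°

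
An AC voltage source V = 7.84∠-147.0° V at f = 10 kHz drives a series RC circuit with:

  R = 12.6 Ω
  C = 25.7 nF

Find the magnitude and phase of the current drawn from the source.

Step 1 — Angular frequency: ω = 2π·f = 2π·1e+04 = 6.283e+04 rad/s.
Step 2 — Component impedances:
  R: Z = R = 12.6 Ω
  C: Z = 1/(jωC) = -j/(ω·C) = 0 - j619.3 Ω
Step 3 — Series combination: Z_total = R + C = 12.6 - j619.3 Ω = 619.4∠-88.8° Ω.
Step 4 — Source phasor: V = 7.84∠-147.0° V = -6.575 - j4.27 V.
Step 5 — Ohm's law: I = V / Z_total = (-6.575 - j4.27) / (12.6 - j619.3) = 0.006676 - j0.01075 A.
Step 6 — Convert to polar: |I| = 0.01266 A, ∠I = -58.2°.

I = 0.01266∠-58.2° A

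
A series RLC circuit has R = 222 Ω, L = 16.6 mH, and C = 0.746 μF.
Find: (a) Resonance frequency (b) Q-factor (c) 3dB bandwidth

Step 1 — Resonance: ω₀ = 1/√(LC) = 1/√(0.0166·7.46e-07) = 8986 rad/s.
Step 2 — f₀ = ω₀/(2π) = 1430 Hz.
Step 3 — Series Q: Q = ω₀L/R = 8986·0.0166/222 = 0.6719.
Step 4 — Bandwidth: Δω = ω₀/Q = 1.337e+04 rad/s; BW = Δω/(2π) = 2128 Hz.

(a) f₀ = 1430 Hz  (b) Q = 0.6719  (c) BW = 2128 Hz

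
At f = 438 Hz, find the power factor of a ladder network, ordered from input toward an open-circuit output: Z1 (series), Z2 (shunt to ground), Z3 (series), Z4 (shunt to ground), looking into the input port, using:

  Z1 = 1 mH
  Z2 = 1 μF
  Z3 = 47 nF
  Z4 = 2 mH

Step 1 — Angular frequency: ω = 2π·f = 2π·438 = 2752 rad/s.
Step 2 — Component impedances:
  Z1: Z = jωL = j·2752·0.001 = 0 + j2.752 Ω
  Z2: Z = 1/(jωC) = -j/(ω·C) = 0 - j363.4 Ω
  Z3: Z = 1/(jωC) = -j/(ω·C) = 0 - j7731 Ω
  Z4: Z = jωL = j·2752·0.002 = 0 + j5.504 Ω
Step 3 — Ladder network (open output): work backward from the far end, alternating series and parallel combinations. Z_in = 0 - j344.3 Ω = 344.3∠-90.0° Ω.
Step 4 — Power factor: PF = cos(φ) = Re(Z)/|Z| = 0/344.3 = 0.
Step 5 — Type: Im(Z) = -344.3 ⇒ leading (phase φ = -90.0°).

PF = 0 (leading, φ = -90.0°)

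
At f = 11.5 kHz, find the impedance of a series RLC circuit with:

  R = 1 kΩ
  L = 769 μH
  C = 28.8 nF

Step 1 — Angular frequency: ω = 2π·f = 2π·1.15e+04 = 7.226e+04 rad/s.
Step 2 — Component impedances:
  R: Z = R = 1000 Ω
  L: Z = jωL = j·7.226e+04·0.000769 = 0 + j55.57 Ω
  C: Z = 1/(jωC) = -j/(ω·C) = 0 - j480.5 Ω
Step 3 — Series combination: Z_total = R + L + C = 1000 - j425 Ω = 1087∠-23.0° Ω.

Z = 1000 - j425 Ω = 1087∠-23.0° Ω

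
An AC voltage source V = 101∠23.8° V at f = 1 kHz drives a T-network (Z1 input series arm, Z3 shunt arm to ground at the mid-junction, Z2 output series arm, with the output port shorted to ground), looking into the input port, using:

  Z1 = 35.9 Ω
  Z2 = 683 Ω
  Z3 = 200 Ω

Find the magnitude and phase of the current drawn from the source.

Step 1 — Angular frequency: ω = 2π·f = 2π·1000 = 6283 rad/s.
Step 2 — Component impedances:
  Z1: Z = R = 35.9 Ω
  Z2: Z = R = 683 Ω
  Z3: Z = R = 200 Ω
Step 3 — With the output port shorted to ground, the output series arm Z2 runs from the junction to ground; the shunt arm Z3 also runs from the junction to ground. They appear in parallel: Z3 || Z2 = 154.7 Ω.
Step 4 — Series with input arm Z1: Z_in = Z1 + (Z3 || Z2) = 190.6 Ω = 190.6∠0.0° Ω.
Step 5 — Source phasor: V = 101∠23.8° V = 92.41 + j40.76 V.
Step 6 — Ohm's law: I = V / Z_total = (92.41 + j40.76) / (190.6) = 0.4848 + j0.2138 A.
Step 7 — Convert to polar: |I| = 0.5299 A, ∠I = 23.8°.

I = 0.5299∠23.8° A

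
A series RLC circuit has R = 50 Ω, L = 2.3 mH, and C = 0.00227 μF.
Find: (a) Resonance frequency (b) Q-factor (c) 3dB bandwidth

Step 1 — Resonance: ω₀ = 1/√(LC) = 1/√(0.0023·2.27e-09) = 4.376e+05 rad/s.
Step 2 — f₀ = ω₀/(2π) = 6.965e+04 Hz.
Step 3 — Series Q: Q = ω₀L/R = 4.376e+05·0.0023/50 = 20.13.
Step 4 — Bandwidth: Δω = ω₀/Q = 2.174e+04 rad/s; BW = Δω/(2π) = 3460 Hz.

(a) f₀ = 6.965e+04 Hz  (b) Q = 20.13  (c) BW = 3460 Hz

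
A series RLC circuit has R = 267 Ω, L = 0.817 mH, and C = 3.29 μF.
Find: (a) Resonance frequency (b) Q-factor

Step 1 — Resonance condition Im(Z)=0 gives ω₀ = 1/√(LC).
Step 2 — ω₀ = 1/√(0.000817·3.29e-06) = 1.929e+04 rad/s.
Step 3 — f₀ = ω₀/(2π) = 3070 Hz.
Step 4 — Series Q: Q = ω₀L/R = 1.929e+04·0.000817/267 = 0.05902.

(a) f₀ = 3070 Hz  (b) Q = 0.05902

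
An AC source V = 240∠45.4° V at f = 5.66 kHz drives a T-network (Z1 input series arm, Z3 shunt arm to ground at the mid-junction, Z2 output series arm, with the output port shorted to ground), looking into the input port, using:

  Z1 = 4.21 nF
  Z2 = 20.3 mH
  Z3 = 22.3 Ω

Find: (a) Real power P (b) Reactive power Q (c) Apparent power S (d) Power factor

Step 1 — Angular frequency: ω = 2π·f = 2π·5660 = 3.556e+04 rad/s.
Step 2 — Component impedances:
  Z1: Z = 1/(jωC) = -j/(ω·C) = 0 - j6679 Ω
  Z2: Z = jωL = j·3.556e+04·0.0203 = 0 + j721.9 Ω
  Z3: Z = R = 22.3 Ω
Step 3 — With the output port shorted to ground, the output series arm Z2 runs from the junction to ground; the shunt arm Z3 also runs from the junction to ground. They appear in parallel: Z3 || Z2 = 22.28 + j0.6882 Ω.
Step 4 — Series with input arm Z1: Z_in = Z1 + (Z3 || Z2) = 22.28 - j6678 Ω = 6679∠-89.8° Ω.
Step 5 — Source phasor: V = 240∠45.4° V = 168.5 + j170.9 V.
Step 6 — Current: I = V / Z = -0.0255 + j0.02532 A = 0.03594∠135.2° A.
Step 7 — Complex power: S = V·I* = 0.02877 - j8.625 VA.
Step 8 — Real power: P = Re(S) = 0.02877 W.
Step 9 — Reactive power: Q = Im(S) = -8.625 VAR.
Step 10 — Apparent power: |S| = 8.625 VA.
Step 11 — Power factor: PF = P/|S| = 0.003336 (leading).

(a) P = 0.02877 W  (b) Q = -8.625 VAR  (c) S = 8.625 VA  (d) PF = 0.003336 (leading)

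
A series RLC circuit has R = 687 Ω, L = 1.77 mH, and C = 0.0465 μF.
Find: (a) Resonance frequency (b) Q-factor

Step 1 — Resonance condition Im(Z)=0 gives ω₀ = 1/√(LC).
Step 2 — ω₀ = 1/√(0.00177·4.65e-08) = 1.102e+05 rad/s.
Step 3 — f₀ = ω₀/(2π) = 1.754e+04 Hz.
Step 4 — Series Q: Q = ω₀L/R = 1.102e+05·0.00177/687 = 0.284.

(a) f₀ = 1.754e+04 Hz  (b) Q = 0.284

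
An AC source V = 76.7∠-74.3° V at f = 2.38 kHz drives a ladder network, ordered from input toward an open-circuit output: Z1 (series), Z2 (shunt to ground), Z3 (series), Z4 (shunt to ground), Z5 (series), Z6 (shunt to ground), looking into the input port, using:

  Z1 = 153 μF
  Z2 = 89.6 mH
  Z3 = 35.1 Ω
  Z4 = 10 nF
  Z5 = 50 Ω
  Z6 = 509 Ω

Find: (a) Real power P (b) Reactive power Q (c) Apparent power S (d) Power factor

Step 1 — Angular frequency: ω = 2π·f = 2π·2380 = 1.495e+04 rad/s.
Step 2 — Component impedances:
  Z1: Z = 1/(jωC) = -j/(ω·C) = 0 - j0.4371 Ω
  Z2: Z = jωL = j·1.495e+04·0.0896 = 0 + j1340 Ω
  Z3: Z = R = 35.1 Ω
  Z4: Z = 1/(jωC) = -j/(ω·C) = 0 - j6687 Ω
  Z5: Z = R = 50 Ω
  Z6: Z = R = 509 Ω
Step 3 — Ladder network (open output): work backward from the far end, alternating series and parallel combinations. Z_in = 524.2 + j190.7 Ω = 557.8∠20.0° Ω.
Step 4 — Source phasor: V = 76.7∠-74.3° V = 20.76 - j73.84 V.
Step 5 — Current: I = V / Z = -0.01029 - j0.1371 A = 0.1375∠-94.3° A.
Step 6 — Complex power: S = V·I* = 9.911 + j3.605 VA.
Step 7 — Real power: P = Re(S) = 9.911 W.
Step 8 — Reactive power: Q = Im(S) = 3.605 VAR.
Step 9 — Apparent power: |S| = 10.55 VA.
Step 10 — Power factor: PF = P/|S| = 0.9398 (lagging).

(a) P = 9.911 W  (b) Q = 3.605 VAR  (c) S = 10.55 VA  (d) PF = 0.9398 (lagging)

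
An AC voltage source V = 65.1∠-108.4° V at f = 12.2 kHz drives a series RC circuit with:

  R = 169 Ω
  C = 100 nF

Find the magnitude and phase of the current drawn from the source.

Step 1 — Angular frequency: ω = 2π·f = 2π·1.22e+04 = 7.665e+04 rad/s.
Step 2 — Component impedances:
  R: Z = R = 169 Ω
  C: Z = 1/(jωC) = -j/(ω·C) = 0 - j130.5 Ω
Step 3 — Series combination: Z_total = R + C = 169 - j130.5 Ω = 213.5∠-37.7° Ω.
Step 4 — Source phasor: V = 65.1∠-108.4° V = -20.55 - j61.77 V.
Step 5 — Ohm's law: I = V / Z_total = (-20.55 - j61.77) / (169 - j130.5) = 0.1006 - j0.2879 A.
Step 6 — Convert to polar: |I| = 0.3049 A, ∠I = -70.7°.

I = 0.3049∠-70.7° A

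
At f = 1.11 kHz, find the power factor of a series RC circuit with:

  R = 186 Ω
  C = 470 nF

Step 1 — Angular frequency: ω = 2π·f = 2π·1110 = 6974 rad/s.
Step 2 — Component impedances:
  R: Z = R = 186 Ω
  C: Z = 1/(jωC) = -j/(ω·C) = 0 - j305.1 Ω
Step 3 — Series combination: Z_total = R + C = 186 - j305.1 Ω = 357.3∠-58.6° Ω.
Step 4 — Power factor: PF = cos(φ) = Re(Z)/|Z| = 186/357.3 = 0.5206.
Step 5 — Type: Im(Z) = -305.1 ⇒ leading (phase φ = -58.6°).

PF = 0.5206 (leading, φ = -58.6°)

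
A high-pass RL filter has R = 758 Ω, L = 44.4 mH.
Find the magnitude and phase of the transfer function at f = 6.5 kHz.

Step 1 — Angular frequency: ω = 2π·6500 = 4.084e+04 rad/s.
Step 2 — Transfer function: H(jω) = jωL/(R + jωL).
Step 3 — Numerator jωL = j·1813; denominator R + jωL = 758 + j1813.
Step 4 — H = 0.8513 + j0.3558.
Step 5 — Magnitude: |H| = 0.9226 (-0.7 dB); phase: φ = 22.7°.

|H| = 0.9226 (-0.7 dB), φ = 22.7°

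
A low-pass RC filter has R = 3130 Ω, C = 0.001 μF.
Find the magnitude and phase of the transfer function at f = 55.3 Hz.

Step 1 — Angular frequency: ω = 2π·55.3 = 347.5 rad/s.
Step 2 — Transfer function: H(jω) = 1/(1 + jωRC).
Step 3 — Denominator: 1 + jωRC = 1 + j·347.5·3130·1e-09 = 1 + j0.001088.
Step 4 — H = 1 - j0.001088.
Step 5 — Magnitude: |H| = 1 (-0.0 dB); phase: φ = -0.1°.

|H| = 1 (-0.0 dB), φ = -0.1°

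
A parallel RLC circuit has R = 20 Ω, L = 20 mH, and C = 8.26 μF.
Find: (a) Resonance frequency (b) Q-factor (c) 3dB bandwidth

Step 1 — Resonance: ω₀ = 1/√(LC) = 1/√(0.02·8.26e-06) = 2460 rad/s.
Step 2 — f₀ = ω₀/(2π) = 391.6 Hz.
Step 3 — Parallel Q: Q = R/(ω₀L) = 20/(2460·0.02) = 0.4064.
Step 4 — Bandwidth: Δω = ω₀/Q = 6053 rad/s; BW = Δω/(2π) = 963.4 Hz.

(a) f₀ = 391.6 Hz  (b) Q = 0.4064  (c) BW = 963.4 Hz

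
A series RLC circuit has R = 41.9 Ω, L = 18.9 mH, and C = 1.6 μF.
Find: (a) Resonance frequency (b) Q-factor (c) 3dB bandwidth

Step 1 — Resonance condition Im(Z)=0 gives ω₀ = 1/√(LC).
Step 2 — ω₀ = 1/√(0.0189·1.6e-06) = 5751 rad/s.
Step 3 — f₀ = ω₀/(2π) = 915.2 Hz.
Step 4 — Series Q: Q = ω₀L/R = 5751·0.0189/41.9 = 2.594.
Step 5 — 3dB bandwidth: Δω = ω₀/Q = 2217 rad/s; BW = Δω/(2π) = 352.8 Hz.

(a) f₀ = 915.2 Hz  (b) Q = 2.594  (c) BW = 352.8 Hz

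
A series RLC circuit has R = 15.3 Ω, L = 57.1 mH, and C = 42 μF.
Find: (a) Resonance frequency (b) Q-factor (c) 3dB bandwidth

Step 1 — Resonance: ω₀ = 1/√(LC) = 1/√(0.0571·4.2e-05) = 645.7 rad/s.
Step 2 — f₀ = ω₀/(2π) = 102.8 Hz.
Step 3 — Series Q: Q = ω₀L/R = 645.7·0.0571/15.3 = 2.41.
Step 4 — Bandwidth: Δω = ω₀/Q = 268 rad/s; BW = Δω/(2π) = 42.65 Hz.

(a) f₀ = 102.8 Hz  (b) Q = 2.41  (c) BW = 42.65 Hz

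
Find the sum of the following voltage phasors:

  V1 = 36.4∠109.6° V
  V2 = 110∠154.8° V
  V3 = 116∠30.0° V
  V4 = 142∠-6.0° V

Step 1 — Convert each phasor to rectangular form:
  V1 = 36.4·(cos(109.6°) + j·sin(109.6°)) = -12.21 + j34.29 V
  V2 = 110·(cos(154.8°) + j·sin(154.8°)) = -99.53 + j46.84 V
  V3 = 116·(cos(30.0°) + j·sin(30.0°)) = 100.5 + j58 V
  V4 = 142·(cos(-6.0°) + j·sin(-6.0°)) = 141.2 - j14.84 V
Step 2 — Sum components: V_total = 129.9 + j124.3 V.
Step 3 — Convert to polar: |V_total| = 179.8 V, ∠V_total = 43.7°.

V_total = 179.8∠43.7° V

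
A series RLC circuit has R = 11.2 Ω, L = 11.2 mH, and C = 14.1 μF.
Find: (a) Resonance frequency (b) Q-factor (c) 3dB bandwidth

Step 1 — Resonance: ω₀ = 1/√(LC) = 1/√(0.0112·1.41e-05) = 2516 rad/s.
Step 2 — f₀ = ω₀/(2π) = 400.5 Hz.
Step 3 — Series Q: Q = ω₀L/R = 2516·0.0112/11.2 = 2.516.
Step 4 — Bandwidth: Δω = ω₀/Q = 1000 rad/s; BW = Δω/(2π) = 159.2 Hz.

(a) f₀ = 400.5 Hz  (b) Q = 2.516  (c) BW = 159.2 Hz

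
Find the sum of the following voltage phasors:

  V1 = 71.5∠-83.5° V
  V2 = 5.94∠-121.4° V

Step 1 — Convert each phasor to rectangular form:
  V1 = 71.5·(cos(-83.5°) + j·sin(-83.5°)) = 8.094 - j71.04 V
  V2 = 5.94·(cos(-121.4°) + j·sin(-121.4°)) = -3.095 - j5.07 V
Step 2 — Sum components: V_total = 4.999 - j76.11 V.
Step 3 — Convert to polar: |V_total| = 76.27 V, ∠V_total = -86.2°.

V_total = 76.27∠-86.2° V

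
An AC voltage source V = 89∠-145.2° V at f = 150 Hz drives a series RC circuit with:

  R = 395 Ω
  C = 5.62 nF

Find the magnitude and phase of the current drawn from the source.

Step 1 — Angular frequency: ω = 2π·f = 2π·150 = 942.5 rad/s.
Step 2 — Component impedances:
  R: Z = R = 395 Ω
  C: Z = 1/(jωC) = -j/(ω·C) = 0 - j1.888e+05 Ω
Step 3 — Series combination: Z_total = R + C = 395 - j1.888e+05 Ω = 1.888e+05∠-89.9° Ω.
Step 4 — Source phasor: V = 89∠-145.2° V = -73.08 - j50.79 V.
Step 5 — Ohm's law: I = V / Z_total = (-73.08 - j50.79) / (395 - j1.888e+05) = 0.0002682 - j0.0003877 A.
Step 6 — Convert to polar: |I| = 0.0004714 A, ∠I = -55.3°.

I = 0.0004714∠-55.3° A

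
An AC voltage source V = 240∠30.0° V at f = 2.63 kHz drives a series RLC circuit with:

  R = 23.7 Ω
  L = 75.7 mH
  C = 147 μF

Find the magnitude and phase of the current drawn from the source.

Step 1 — Angular frequency: ω = 2π·f = 2π·2630 = 1.652e+04 rad/s.
Step 2 — Component impedances:
  R: Z = R = 23.7 Ω
  L: Z = jωL = j·1.652e+04·0.0757 = 0 + j1251 Ω
  C: Z = 1/(jωC) = -j/(ω·C) = 0 - j0.4117 Ω
Step 3 — Series combination: Z_total = R + L + C = 23.7 + j1251 Ω = 1251∠88.9° Ω.
Step 4 — Source phasor: V = 240∠30.0° V = 207.8 + j120 V.
Step 5 — Ohm's law: I = V / Z_total = (207.8 + j120) / (23.7 + j1251) = 0.09907 - j0.1643 A.
Step 6 — Convert to polar: |I| = 0.1919 A, ∠I = -58.9°.

I = 0.1919∠-58.9° A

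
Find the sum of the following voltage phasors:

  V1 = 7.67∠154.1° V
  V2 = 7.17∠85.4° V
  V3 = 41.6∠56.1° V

Step 1 — Convert each phasor to rectangular form:
  V1 = 7.67·(cos(154.1°) + j·sin(154.1°)) = -6.9 + j3.35 V
  V2 = 7.17·(cos(85.4°) + j·sin(85.4°)) = 0.575 + j7.147 V
  V3 = 41.6·(cos(56.1°) + j·sin(56.1°)) = 23.2 + j34.53 V
Step 2 — Sum components: V_total = 16.88 + j45.03 V.
Step 3 — Convert to polar: |V_total| = 48.08 V, ∠V_total = 69.5°.

V_total = 48.08∠69.5° V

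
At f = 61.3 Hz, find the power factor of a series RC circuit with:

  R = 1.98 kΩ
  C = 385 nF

Step 1 — Angular frequency: ω = 2π·f = 2π·61.3 = 385.2 rad/s.
Step 2 — Component impedances:
  R: Z = R = 1980 Ω
  C: Z = 1/(jωC) = -j/(ω·C) = 0 - j6744 Ω
Step 3 — Series combination: Z_total = R + C = 1980 - j6744 Ω = 7028∠-73.6° Ω.
Step 4 — Power factor: PF = cos(φ) = Re(Z)/|Z| = 1980/7028 = 0.2817.
Step 5 — Type: Im(Z) = -6744 ⇒ leading (phase φ = -73.6°).

PF = 0.2817 (leading, φ = -73.6°)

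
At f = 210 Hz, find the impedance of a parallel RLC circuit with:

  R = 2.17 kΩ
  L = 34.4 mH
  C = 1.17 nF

Step 1 — Angular frequency: ω = 2π·f = 2π·210 = 1319 rad/s.
Step 2 — Component impedances:
  R: Z = R = 2170 Ω
  L: Z = jωL = j·1319·0.0344 = 0 + j45.39 Ω
  C: Z = 1/(jωC) = -j/(ω·C) = 0 - j6.478e+05 Ω
Step 3 — Parallel combination: 1/Z_total = 1/R + 1/L + 1/C; Z_total = 0.9491 + j45.37 Ω = 45.38∠88.8° Ω.

Z = 0.9491 + j45.37 Ω = 45.38∠88.8° Ω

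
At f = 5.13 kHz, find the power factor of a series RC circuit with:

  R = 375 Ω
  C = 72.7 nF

Step 1 — Angular frequency: ω = 2π·f = 2π·5130 = 3.223e+04 rad/s.
Step 2 — Component impedances:
  R: Z = R = 375 Ω
  C: Z = 1/(jωC) = -j/(ω·C) = 0 - j426.7 Ω
Step 3 — Series combination: Z_total = R + C = 375 - j426.7 Ω = 568.1∠-48.7° Ω.
Step 4 — Power factor: PF = cos(φ) = Re(Z)/|Z| = 375/568.1 = 0.6601.
Step 5 — Type: Im(Z) = -426.7 ⇒ leading (phase φ = -48.7°).

PF = 0.6601 (leading, φ = -48.7°)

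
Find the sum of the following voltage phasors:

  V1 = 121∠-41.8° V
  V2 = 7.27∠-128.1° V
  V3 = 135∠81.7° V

Step 1 — Convert each phasor to rectangular form:
  V1 = 121·(cos(-41.8°) + j·sin(-41.8°)) = 90.2 - j80.65 V
  V2 = 7.27·(cos(-128.1°) + j·sin(-128.1°)) = -4.486 - j5.721 V
  V3 = 135·(cos(81.7°) + j·sin(81.7°)) = 19.49 + j133.6 V
Step 2 — Sum components: V_total = 105.2 + j47.21 V.
Step 3 — Convert to polar: |V_total| = 115.3 V, ∠V_total = 24.2°.

V_total = 115.3∠24.2° V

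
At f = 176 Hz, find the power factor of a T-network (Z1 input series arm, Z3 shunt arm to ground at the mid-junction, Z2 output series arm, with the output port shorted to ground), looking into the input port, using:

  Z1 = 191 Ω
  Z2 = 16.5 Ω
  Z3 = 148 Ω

Step 1 — Angular frequency: ω = 2π·f = 2π·176 = 1106 rad/s.
Step 2 — Component impedances:
  Z1: Z = R = 191 Ω
  Z2: Z = R = 16.5 Ω
  Z3: Z = R = 148 Ω
Step 3 — With the output port shorted to ground, the output series arm Z2 runs from the junction to ground; the shunt arm Z3 also runs from the junction to ground. They appear in parallel: Z3 || Z2 = 14.84 Ω.
Step 4 — Series with input arm Z1: Z_in = Z1 + (Z3 || Z2) = 205.8 Ω = 205.8∠0.0° Ω.
Step 5 — Power factor: PF = cos(φ) = Re(Z)/|Z| = 205.8/205.8 = 1.
Step 6 — Type: Im(Z) = 0 ⇒ unity (phase φ = 0.0°).

PF = 1 (unity, φ = 0.0°)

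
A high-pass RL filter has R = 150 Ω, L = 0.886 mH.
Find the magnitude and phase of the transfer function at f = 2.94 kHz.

Step 1 — Angular frequency: ω = 2π·2940 = 1.847e+04 rad/s.
Step 2 — Transfer function: H(jω) = jωL/(R + jωL).
Step 3 — Numerator jωL = j·16.37; denominator R + jωL = 150 + j16.37.
Step 4 — H = 0.01177 + j0.1078.
Step 5 — Magnitude: |H| = 0.1085 (-19.3 dB); phase: φ = 83.8°.

|H| = 0.1085 (-19.3 dB), φ = 83.8°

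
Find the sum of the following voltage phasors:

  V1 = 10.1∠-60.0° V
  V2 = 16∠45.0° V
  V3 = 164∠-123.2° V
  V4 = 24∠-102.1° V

Step 1 — Convert each phasor to rectangular form:
  V1 = 10.1·(cos(-60.0°) + j·sin(-60.0°)) = 5.05 - j8.747 V
  V2 = 16·(cos(45.0°) + j·sin(45.0°)) = 11.31 + j11.31 V
  V3 = 164·(cos(-123.2°) + j·sin(-123.2°)) = -89.8 - j137.2 V
  V4 = 24·(cos(-102.1°) + j·sin(-102.1°)) = -5.031 - j23.47 V
Step 2 — Sum components: V_total = -78.47 - j158.1 V.
Step 3 — Convert to polar: |V_total| = 176.5 V, ∠V_total = -116.4°.

V_total = 176.5∠-116.4° V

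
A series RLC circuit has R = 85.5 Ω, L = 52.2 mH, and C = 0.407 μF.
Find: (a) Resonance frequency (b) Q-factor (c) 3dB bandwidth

Step 1 — Resonance condition Im(Z)=0 gives ω₀ = 1/√(LC).
Step 2 — ω₀ = 1/√(0.0522·4.07e-07) = 6861 rad/s.
Step 3 — f₀ = ω₀/(2π) = 1092 Hz.
Step 4 — Series Q: Q = ω₀L/R = 6861·0.0522/85.5 = 4.189.
Step 5 — 3dB bandwidth: Δω = ω₀/Q = 1638 rad/s; BW = Δω/(2π) = 260.7 Hz.

(a) f₀ = 1092 Hz  (b) Q = 4.189  (c) BW = 260.7 Hz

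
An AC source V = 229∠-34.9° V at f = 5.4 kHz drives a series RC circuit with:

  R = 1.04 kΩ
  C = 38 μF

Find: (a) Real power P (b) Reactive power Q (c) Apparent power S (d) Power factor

Step 1 — Angular frequency: ω = 2π·f = 2π·5400 = 3.393e+04 rad/s.
Step 2 — Component impedances:
  R: Z = R = 1040 Ω
  C: Z = 1/(jωC) = -j/(ω·C) = 0 - j0.7756 Ω
Step 3 — Series combination: Z_total = R + C = 1040 - j0.7756 Ω = 1040∠-0.0° Ω.
Step 4 — Source phasor: V = 229∠-34.9° V = 187.8 - j131 V.
Step 5 — Current: I = V / Z = 0.1807 - j0.1258 A = 0.2202∠-34.9° A.
Step 6 — Complex power: S = V·I* = 50.42 - j0.03761 VA.
Step 7 — Real power: P = Re(S) = 50.42 W.
Step 8 — Reactive power: Q = Im(S) = -0.03761 VAR.
Step 9 — Apparent power: |S| = 50.42 VA.
Step 10 — Power factor: PF = P/|S| = 1 (leading).

(a) P = 50.42 W  (b) Q = -0.03761 VAR  (c) S = 50.42 VA  (d) PF = 1 (leading)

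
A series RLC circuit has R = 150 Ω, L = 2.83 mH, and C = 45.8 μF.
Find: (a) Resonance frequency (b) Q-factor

Step 1 — Resonance condition Im(Z)=0 gives ω₀ = 1/√(LC).
Step 2 — ω₀ = 1/√(0.00283·4.58e-05) = 2778 rad/s.
Step 3 — f₀ = ω₀/(2π) = 442.1 Hz.
Step 4 — Series Q: Q = ω₀L/R = 2778·0.00283/150 = 0.0524.

(a) f₀ = 442.1 Hz  (b) Q = 0.0524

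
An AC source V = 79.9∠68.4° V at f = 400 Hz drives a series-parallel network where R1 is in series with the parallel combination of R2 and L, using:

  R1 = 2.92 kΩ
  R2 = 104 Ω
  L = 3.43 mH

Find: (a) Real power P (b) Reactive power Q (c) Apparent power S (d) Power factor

Step 1 — Angular frequency: ω = 2π·f = 2π·400 = 2513 rad/s.
Step 2 — Component impedances:
  R1: Z = R = 2920 Ω
  R2: Z = R = 104 Ω
  L: Z = jωL = j·2513·0.00343 = 0 + j8.621 Ω
Step 3 — Parallel branch: R2 || L = 1/(1/R2 + 1/L) = 0.7097 + j8.562 Ω.
Step 4 — Series with R1: Z_total = R1 + (R2 || L) = 2921 + j8.562 Ω = 2921∠0.2° Ω.
Step 5 — Source phasor: V = 79.9∠68.4° V = 29.41 + j74.29 V.
Step 6 — Current: I = V / Z = 0.01015 + j0.02541 A = 0.02736∠68.2° A.
Step 7 — Complex power: S = V·I* = 2.186 + j0.006407 VA.
Step 8 — Real power: P = Re(S) = 2.186 W.
Step 9 — Reactive power: Q = Im(S) = 0.006407 VAR.
Step 10 — Apparent power: |S| = 2.186 VA.
Step 11 — Power factor: PF = P/|S| = 1 (lagging).

(a) P = 2.186 W  (b) Q = 0.006407 VAR  (c) S = 2.186 VA  (d) PF = 1 (lagging)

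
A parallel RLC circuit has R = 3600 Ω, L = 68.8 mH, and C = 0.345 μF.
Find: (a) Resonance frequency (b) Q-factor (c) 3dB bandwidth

Step 1 — Resonance: ω₀ = 1/√(LC) = 1/√(0.0688·3.45e-07) = 6491 rad/s.
Step 2 — f₀ = ω₀/(2π) = 1033 Hz.
Step 3 — Parallel Q: Q = R/(ω₀L) = 3600/(6491·0.0688) = 8.062.
Step 4 — Bandwidth: Δω = ω₀/Q = 805.2 rad/s; BW = Δω/(2π) = 128.1 Hz.

(a) f₀ = 1033 Hz  (b) Q = 8.062  (c) BW = 128.1 Hz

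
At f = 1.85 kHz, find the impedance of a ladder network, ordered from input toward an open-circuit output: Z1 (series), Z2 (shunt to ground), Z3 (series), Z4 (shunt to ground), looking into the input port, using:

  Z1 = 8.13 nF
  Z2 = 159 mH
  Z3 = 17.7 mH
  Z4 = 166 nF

Step 1 — Angular frequency: ω = 2π·f = 2π·1850 = 1.162e+04 rad/s.
Step 2 — Component impedances:
  Z1: Z = 1/(jωC) = -j/(ω·C) = 0 - j1.058e+04 Ω
  Z2: Z = jωL = j·1.162e+04·0.159 = 0 + j1848 Ω
  Z3: Z = jωL = j·1.162e+04·0.0177 = 0 + j205.7 Ω
  Z4: Z = 1/(jωC) = -j/(ω·C) = 0 - j518.3 Ω
Step 3 — Ladder network (open output): work backward from the far end, alternating series and parallel combinations. Z_in = 0 - j1.096e+04 Ω = 1.096e+04∠-90.0° Ω.

Z = 0 - j1.096e+04 Ω = 1.096e+04∠-90.0° Ω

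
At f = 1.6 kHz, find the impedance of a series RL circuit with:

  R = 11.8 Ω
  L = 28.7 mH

Step 1 — Angular frequency: ω = 2π·f = 2π·1600 = 1.005e+04 rad/s.
Step 2 — Component impedances:
  R: Z = R = 11.8 Ω
  L: Z = jωL = j·1.005e+04·0.0287 = 0 + j288.5 Ω
Step 3 — Series combination: Z_total = R + L = 11.8 + j288.5 Ω = 288.8∠87.7° Ω.

Z = 11.8 + j288.5 Ω = 288.8∠87.7° Ω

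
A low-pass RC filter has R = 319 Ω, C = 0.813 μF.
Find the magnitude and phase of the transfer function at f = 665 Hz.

Step 1 — Angular frequency: ω = 2π·665 = 4178 rad/s.
Step 2 — Transfer function: H(jω) = 1/(1 + jωRC).
Step 3 — Denominator: 1 + jωRC = 1 + j·4178·319·8.13e-07 = 1 + j1.084.
Step 4 — H = 0.4599 - j0.4984.
Step 5 — Magnitude: |H| = 0.6782 (-3.4 dB); phase: φ = -47.3°.

|H| = 0.6782 (-3.4 dB), φ = -47.3°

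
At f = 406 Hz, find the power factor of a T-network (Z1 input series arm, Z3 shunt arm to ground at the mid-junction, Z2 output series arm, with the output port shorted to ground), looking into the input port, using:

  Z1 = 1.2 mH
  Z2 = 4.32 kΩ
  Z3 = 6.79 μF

Step 1 — Angular frequency: ω = 2π·f = 2π·406 = 2551 rad/s.
Step 2 — Component impedances:
  Z1: Z = jωL = j·2551·0.0012 = 0 + j3.061 Ω
  Z2: Z = R = 4320 Ω
  Z3: Z = 1/(jωC) = -j/(ω·C) = 0 - j57.73 Ω
Step 3 — With the output port shorted to ground, the output series arm Z2 runs from the junction to ground; the shunt arm Z3 also runs from the junction to ground. They appear in parallel: Z3 || Z2 = 0.7714 - j57.72 Ω.
Step 4 — Series with input arm Z1: Z_in = Z1 + (Z3 || Z2) = 0.7714 - j54.66 Ω = 54.67∠-89.2° Ω.
Step 5 — Power factor: PF = cos(φ) = Re(Z)/|Z| = 0.7714/54.67 = 0.01411.
Step 6 — Type: Im(Z) = -54.66 ⇒ leading (phase φ = -89.2°).

PF = 0.01411 (leading, φ = -89.2°)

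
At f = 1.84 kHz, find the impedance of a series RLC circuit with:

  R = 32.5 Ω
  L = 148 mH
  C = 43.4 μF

Step 1 — Angular frequency: ω = 2π·f = 2π·1840 = 1.156e+04 rad/s.
Step 2 — Component impedances:
  R: Z = R = 32.5 Ω
  L: Z = jωL = j·1.156e+04·0.148 = 0 + j1711 Ω
  C: Z = 1/(jωC) = -j/(ω·C) = 0 - j1.993 Ω
Step 3 — Series combination: Z_total = R + L + C = 32.5 + j1709 Ω = 1709∠88.9° Ω.

Z = 32.5 + j1709 Ω = 1709∠88.9° Ω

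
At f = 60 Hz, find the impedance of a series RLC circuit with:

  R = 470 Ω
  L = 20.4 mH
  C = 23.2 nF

Step 1 — Angular frequency: ω = 2π·f = 2π·60 = 377 rad/s.
Step 2 — Component impedances:
  R: Z = R = 470 Ω
  L: Z = jωL = j·377·0.0204 = 0 + j7.691 Ω
  C: Z = 1/(jωC) = -j/(ω·C) = 0 - j1.143e+05 Ω
Step 3 — Series combination: Z_total = R + L + C = 470 - j1.143e+05 Ω = 1.143e+05∠-89.8° Ω.

Z = 470 - j1.143e+05 Ω = 1.143e+05∠-89.8° Ω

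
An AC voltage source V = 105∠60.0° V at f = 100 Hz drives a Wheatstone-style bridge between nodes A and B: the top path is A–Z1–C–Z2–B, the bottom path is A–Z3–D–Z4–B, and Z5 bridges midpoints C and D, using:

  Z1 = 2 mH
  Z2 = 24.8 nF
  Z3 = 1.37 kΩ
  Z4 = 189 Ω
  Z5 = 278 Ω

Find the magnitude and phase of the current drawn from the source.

Step 1 — Angular frequency: ω = 2π·f = 2π·100 = 628.3 rad/s.
Step 2 — Component impedances:
  Z1: Z = jωL = j·628.3·0.002 = 0 + j1.257 Ω
  Z2: Z = 1/(jωC) = -j/(ω·C) = 0 - j6.418e+04 Ω
  Z3: Z = R = 1370 Ω
  Z4: Z = R = 189 Ω
  Z5: Z = R = 278 Ω
Step 3 — Bridge requires nodal analysis (the Z5 bridge couples midpoints C and D, so the two paths cannot be reduced to a simple series/parallel combination). Setting node B to ground and injecting 1 A at node A, the 3-node admittance system at A, C, D solves to V_A = Z_AB = 420.1 - j1.882 Ω = 420.1∠-0.3° Ω.
Step 4 — Source phasor: V = 105∠60.0° V = 52.5 + j90.93 V.
Step 5 — Ohm's law: I = V / Z_total = (52.5 + j90.93) / (420.1 - j1.882) = 0.124 + j0.217 A.
Step 6 — Convert to polar: |I| = 0.2499 A, ∠I = 60.3°.

I = 0.2499∠60.3° A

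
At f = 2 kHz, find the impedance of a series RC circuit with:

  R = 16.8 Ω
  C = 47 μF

Step 1 — Angular frequency: ω = 2π·f = 2π·2000 = 1.257e+04 rad/s.
Step 2 — Component impedances:
  R: Z = R = 16.8 Ω
  C: Z = 1/(jωC) = -j/(ω·C) = 0 - j1.693 Ω
Step 3 — Series combination: Z_total = R + C = 16.8 - j1.693 Ω = 16.89∠-5.8° Ω.

Z = 16.8 - j1.693 Ω = 16.89∠-5.8° Ω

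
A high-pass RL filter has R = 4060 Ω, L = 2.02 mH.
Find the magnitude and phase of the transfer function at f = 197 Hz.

Step 1 — Angular frequency: ω = 2π·197 = 1238 rad/s.
Step 2 — Transfer function: H(jω) = jωL/(R + jωL).
Step 3 — Numerator jωL = j·2.5; denominator R + jωL = 4060 + j2.5.
Step 4 — H = 3.793e-07 + j0.0006158.
Step 5 — Magnitude: |H| = 0.0006158 (-64.2 dB); phase: φ = 90.0°.

|H| = 0.0006158 (-64.2 dB), φ = 90.0°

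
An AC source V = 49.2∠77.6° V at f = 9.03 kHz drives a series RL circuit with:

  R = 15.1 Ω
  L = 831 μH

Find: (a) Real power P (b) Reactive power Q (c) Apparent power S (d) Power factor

Step 1 — Angular frequency: ω = 2π·f = 2π·9030 = 5.674e+04 rad/s.
Step 2 — Component impedances:
  R: Z = R = 15.1 Ω
  L: Z = jωL = j·5.674e+04·0.000831 = 0 + j47.15 Ω
Step 3 — Series combination: Z_total = R + L = 15.1 + j47.15 Ω = 49.51∠72.2° Ω.
Step 4 — Source phasor: V = 49.2∠77.6° V = 10.56 + j48.05 V.
Step 5 — Current: I = V / Z = 0.9894 + j0.09281 A = 0.9938∠5.4° A.
Step 6 — Complex power: S = V·I* = 14.91 + j46.56 VA.
Step 7 — Real power: P = Re(S) = 14.91 W.
Step 8 — Reactive power: Q = Im(S) = 46.56 VAR.
Step 9 — Apparent power: |S| = 48.89 VA.
Step 10 — Power factor: PF = P/|S| = 0.305 (lagging).

(a) P = 14.91 W  (b) Q = 46.56 VAR  (c) S = 48.89 VA  (d) PF = 0.305 (lagging)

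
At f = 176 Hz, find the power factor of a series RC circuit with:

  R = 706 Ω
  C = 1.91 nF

Step 1 — Angular frequency: ω = 2π·f = 2π·176 = 1106 rad/s.
Step 2 — Component impedances:
  R: Z = R = 706 Ω
  C: Z = 1/(jωC) = -j/(ω·C) = 0 - j4.734e+05 Ω
Step 3 — Series combination: Z_total = R + C = 706 - j4.734e+05 Ω = 4.735e+05∠-89.9° Ω.
Step 4 — Power factor: PF = cos(φ) = Re(Z)/|Z| = 706/4.735e+05 = 0.001491.
Step 5 — Type: Im(Z) = -4.734e+05 ⇒ leading (phase φ = -89.9°).

PF = 0.001491 (leading, φ = -89.9°)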